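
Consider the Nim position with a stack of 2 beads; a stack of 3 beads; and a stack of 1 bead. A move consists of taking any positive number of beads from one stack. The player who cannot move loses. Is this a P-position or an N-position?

P-position

Bitwise XOR of the heap sizes:
  10  (2)
  11  (3)
  01  (1)
  --
  00  (0)
The nim-sum is 0, so this is a P-position: the player to move is in a losing position under optimal play.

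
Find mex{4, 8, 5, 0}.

1

0 is in the set but 1 is not, so the mex is 1.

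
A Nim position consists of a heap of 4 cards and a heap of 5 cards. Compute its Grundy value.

1

Bitwise XOR of the heap sizes:
  100  (4)
  101  (5)
  ---
  001  (1)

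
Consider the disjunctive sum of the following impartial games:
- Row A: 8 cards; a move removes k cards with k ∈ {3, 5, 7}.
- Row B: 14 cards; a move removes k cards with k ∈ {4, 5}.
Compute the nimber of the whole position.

3

Grundy values for row A (subtraction set {3, 5, 7}):
g(0) = mex{} = 0
g(1) = mex{} = 0
g(2) = mex{} = 0
g(3) = mex{0} = 1
g(4) = mex{0} = 1
g(5) = mex{0} = 1
g(6) = mex{0,1} = 2
g(7) = mex{0,1} = 2
g(8) = mex{0,1} = 2
So g(8) = 2.
Grundy values for row B (subtraction set {4, 5}):
k:     0  1  2  3  4  5  6  7  8  9 10 11 12 13 14
g(k):  0  0  0  0  1  1  1  1  2  0  0  0  0  1  1
So g(14) = 1.
By the Sprague-Grundy theorem, the Grundy value of a sum of independent games is the XOR of the component values.
Combined value = 2 XOR 1 = 3.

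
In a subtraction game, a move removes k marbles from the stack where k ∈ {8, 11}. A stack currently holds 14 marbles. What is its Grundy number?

1

Build the Grundy sequence with g(k) = mex{g(k−s) : s ∈ {8, 11}, s ≤ k}:
g(0) = mex{} = 0
g(1) = mex{} = 0
g(2) = mex{} = 0
g(3) = mex{} = 0
g(4) = mex{} = 0
g(5) = mex{} = 0
g(6) = mex{} = 0
g(7) = mex{} = 0
g(8) = mex{0} = 1
g(9) = mex{0} = 1
g(10) = mex{0} = 1
g(11) = mex{0} = 1
g(12) = mex{0} = 1
g(13) = mex{0} = 1
g(14) = mex{0} = 1
So g(14) = 1.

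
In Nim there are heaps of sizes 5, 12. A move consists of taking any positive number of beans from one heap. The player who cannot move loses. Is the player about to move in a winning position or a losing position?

Compute the nim-sum pairwise:
5 ⊕ 12 = 9
The nim-sum is 9 ≠ 0, so this is an N-position: the player to move can win.

Winning position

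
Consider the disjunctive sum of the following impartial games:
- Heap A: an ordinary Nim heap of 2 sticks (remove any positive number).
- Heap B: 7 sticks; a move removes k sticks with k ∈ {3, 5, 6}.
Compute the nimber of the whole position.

0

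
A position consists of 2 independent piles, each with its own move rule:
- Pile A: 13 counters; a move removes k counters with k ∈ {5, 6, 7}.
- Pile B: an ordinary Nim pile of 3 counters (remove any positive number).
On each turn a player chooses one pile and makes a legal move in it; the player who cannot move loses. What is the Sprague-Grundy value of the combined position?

Build the Grundy sequence for pile A with g(k) = mex{g(k−s) : s ∈ {5, 6, 7}, s ≤ k}:
k:     0  1  2  3  4  5  6  7  8  9 10 11 12 13
g(k):  0  0  0  0  0  1  1  1  1  1  2  2  0  0
So g(13) = 0.
Pile B is a plain Nim pile of size 3, so its Grundy value is 3.
By the Sprague-Grundy theorem, the Grundy value of a sum of independent games is the XOR of the component values.
Combined value = 0 ⊕ 3 = 3.

3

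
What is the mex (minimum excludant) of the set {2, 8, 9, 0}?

1

0 is in the set but 1 is not, so the mex is 1.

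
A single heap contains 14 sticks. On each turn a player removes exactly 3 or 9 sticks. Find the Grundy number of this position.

Build the Grundy sequence with g(k) = mex{g(k−s) : s ∈ {3, 9}, s ≤ k}:
g(0) = mex{} = 0
g(1) = mex{} = 0
g(2) = mex{} = 0
g(3) = mex{0} = 1
g(4) = mex{0} = 1
g(5) = mex{0} = 1
g(6) = mex{1} = 0
g(7) = mex{1} = 0
g(8) = mex{1} = 0
g(9) = mex{0} = 1
g(10) = mex{0} = 1
g(11) = mex{0} = 1
g(12) = mex{1} = 0
g(13) = mex{1} = 0
g(14) = mex{1} = 0
So g(14) = 0.

0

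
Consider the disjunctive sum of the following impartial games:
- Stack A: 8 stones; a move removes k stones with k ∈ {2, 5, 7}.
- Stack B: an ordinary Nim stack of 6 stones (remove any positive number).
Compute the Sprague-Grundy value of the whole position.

Grundy values for stack A (subtraction set {2, 5, 7}):
g(0) = mex{} = 0
g(1) = mex{} = 0
g(2) = mex{0} = 1
g(3) = mex{0} = 1
g(4) = mex{1} = 0
g(5) = mex{0,1} = 2
g(6) = mex{0} = 1
g(7) = mex{0,1,2} = 3
g(8) = mex{0,1} = 2
So g(8) = 2.
Stack B is a plain Nim stack of size 6, so its Grundy value is 6.
The value of a disjunctive sum is the nim-sum of the parts.
Combined value = 2 XOR 6 = 4.

4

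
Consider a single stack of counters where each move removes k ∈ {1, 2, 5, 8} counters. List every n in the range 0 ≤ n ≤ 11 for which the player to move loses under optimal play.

0, 3, 6, 9

Build the Grundy sequence with g(k) = mex{g(k−s) : s ∈ {1, 2, 5, 8}, s ≤ k}:
g(0) = mex{} = 0
g(1) = mex{0} = 1
g(2) = mex{0,1} = 2
g(3) = mex{1,2} = 0
g(4) = mex{0,2} = 1
g(5) = mex{0,1} = 2
g(6) = mex{1,2} = 0
g(7) = mex{0,2} = 1
g(8) = mex{0,1} = 2
g(9) = mex{1,2} = 0
g(10) = mex{0,2} = 1
g(11) = mex{0,1} = 2
The P-positions (g = 0) in 0..11 are 0, 3, 6, 9.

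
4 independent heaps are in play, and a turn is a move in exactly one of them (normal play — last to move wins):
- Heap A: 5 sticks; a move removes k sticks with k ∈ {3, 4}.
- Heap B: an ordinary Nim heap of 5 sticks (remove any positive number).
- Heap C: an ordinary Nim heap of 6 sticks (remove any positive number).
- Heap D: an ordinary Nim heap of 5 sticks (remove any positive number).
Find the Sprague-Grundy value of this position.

7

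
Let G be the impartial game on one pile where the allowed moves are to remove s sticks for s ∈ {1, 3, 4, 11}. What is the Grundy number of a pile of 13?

Build the Grundy sequence with g(k) = mex{g(k−s) : s ∈ {1, 3, 4, 11}, s ≤ k}:
g(0) = mex{} = 0
g(1) = mex{0} = 1
g(2) = mex{1} = 0
g(3) = mex{0} = 1
g(4) = mex{0,1} = 2
g(5) = mex{0,1,2} = 3
g(6) = mex{0,1,3} = 2
g(7) = mex{1,2} = 0
g(8) = mex{0,2,3} = 1
g(9) = mex{1,2,3} = 0
g(10) = mex{0,2} = 1
g(11) = mex{0,1} = 2
g(12) = mex{0,1,2} = 3
g(13) = mex{0,1,3} = 2
So g(13) = 2.

2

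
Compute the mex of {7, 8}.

0 is not in the set, so the mex is 0.

0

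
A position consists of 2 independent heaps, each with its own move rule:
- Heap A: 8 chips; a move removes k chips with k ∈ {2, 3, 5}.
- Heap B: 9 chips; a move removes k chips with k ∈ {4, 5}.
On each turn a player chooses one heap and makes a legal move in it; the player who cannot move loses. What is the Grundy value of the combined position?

0

Build the Grundy sequence for heap A with g(k) = mex{g(k−s) : s ∈ {2, 3, 5}, s ≤ k}:
g(0) = mex{} = 0
g(1) = mex{} = 0
g(2) = mex{0} = 1
g(3) = mex{0} = 1
g(4) = mex{0,1} = 2
g(5) = mex{0,1} = 2
g(6) = mex{0,1,2} = 3
g(7) = mex{1,2} = 0
g(8) = mex{1,2,3} = 0
So g(8) = 0.
Build the Grundy sequence for heap B with g(k) = mex{g(k−s) : s ∈ {4, 5}, s ≤ k}:
g(0) = mex{} = 0
g(1) = mex{} = 0
g(2) = mex{} = 0
g(3) = mex{} = 0
g(4) = mex{0} = 1
g(5) = mex{0} = 1
g(6) = mex{0} = 1
g(7) = mex{0} = 1
g(8) = mex{0,1} = 2
g(9) = mex{1} = 0
So g(9) = 0.
By the Sprague-Grundy theorem, the Grundy value of a sum of independent games is the XOR of the component values.
Combined value = 0 ⊕ 0 = 0.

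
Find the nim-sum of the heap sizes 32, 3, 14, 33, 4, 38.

46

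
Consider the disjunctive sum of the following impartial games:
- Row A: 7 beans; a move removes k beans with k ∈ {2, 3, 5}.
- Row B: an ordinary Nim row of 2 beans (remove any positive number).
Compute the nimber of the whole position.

Build the Grundy sequence for row A with g(k) = mex{g(k−s) : s ∈ {2, 3, 5}, s ≤ k}:
k:     0  1  2  3  4  5  6  7
g(k):  0  0  1  1  2  2  3  0
So g(7) = 0.
Row B is a plain Nim row of size 2, so its Grundy value is 2.
The value of a disjunctive sum is the nim-sum of the parts.
Combined value = 0 XOR 2 = 2.

2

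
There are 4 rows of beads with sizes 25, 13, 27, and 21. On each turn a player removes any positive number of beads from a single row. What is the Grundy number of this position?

Compute the nim-sum pairwise:
25 ^ 13 = 20
20 ^ 27 = 15
15 ^ 21 = 26

26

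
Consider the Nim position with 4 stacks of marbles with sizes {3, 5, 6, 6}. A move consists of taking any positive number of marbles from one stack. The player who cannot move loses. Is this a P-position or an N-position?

Bitwise XOR of the heap sizes:
  011  (3)
  101  (5)
  110  (6)
  110  (6)
  ---
  110  (6)
The nim-sum is 6 ≠ 0, so this is an N-position: the player to move can win.

N-position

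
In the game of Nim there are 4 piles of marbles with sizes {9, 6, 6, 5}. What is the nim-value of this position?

In binary:
  1001  (9)
  0110  (6)
  0110  (6)
  0101  (5)
  ----
  1100  (12)

12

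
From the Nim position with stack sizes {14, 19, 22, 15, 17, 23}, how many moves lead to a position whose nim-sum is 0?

Compute the nim-sum pairwise:
14 XOR 19 = 29
29 XOR 22 = 11
11 XOR 15 = 4
4 XOR 17 = 21
21 XOR 23 = 2
The overall nim-sum is X = 2. A stack of size p has a winning move iff p XOR X < p (reduce it to p XOR X).
  14: 14 XOR 2 = 12 < 14 — winning move (to 12).
  19: 19 XOR 2 = 17 < 19 — winning move (to 17).
  22: 22 XOR 2 = 20 < 22 — winning move (to 20).
  15: 15 XOR 2 = 13 < 15 — winning move (to 13).
  17: 17 XOR 2 = 19 ≥ 17 — no move.
  23: 23 XOR 2 = 21 < 23 — winning move (to 21).
That gives 5 winning moves.

5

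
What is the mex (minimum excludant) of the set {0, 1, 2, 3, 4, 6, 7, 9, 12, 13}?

The values 0, 1, 2, 3, 4 are all present; 5 is the first non-negative integer missing from the set.

5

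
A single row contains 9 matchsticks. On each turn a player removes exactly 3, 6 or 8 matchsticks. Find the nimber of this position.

3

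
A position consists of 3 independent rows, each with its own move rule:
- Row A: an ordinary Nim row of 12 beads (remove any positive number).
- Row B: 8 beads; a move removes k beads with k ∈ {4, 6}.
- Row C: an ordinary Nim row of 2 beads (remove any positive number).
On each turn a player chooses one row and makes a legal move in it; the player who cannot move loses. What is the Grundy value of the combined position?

12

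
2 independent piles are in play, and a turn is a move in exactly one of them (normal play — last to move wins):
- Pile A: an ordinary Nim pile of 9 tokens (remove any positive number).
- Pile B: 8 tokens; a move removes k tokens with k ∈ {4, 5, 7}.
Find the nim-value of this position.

Pile A is a plain Nim pile of size 9, so its Grundy value is 9.
Build the Grundy sequence for pile B with g(k) = mex{g(k−s) : s ∈ {4, 5, 7}, s ≤ k}:
k:     0  1  2  3  4  5  6  7  8
g(k):  0  0  0  0  1  1  1  1  2
So g(8) = 2.
The value of a disjunctive sum is the nim-sum of the parts.
Combined value = 9 ⊕ 2 = 11.

11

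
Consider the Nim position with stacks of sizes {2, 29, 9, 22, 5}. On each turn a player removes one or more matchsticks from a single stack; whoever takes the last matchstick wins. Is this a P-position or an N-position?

N-position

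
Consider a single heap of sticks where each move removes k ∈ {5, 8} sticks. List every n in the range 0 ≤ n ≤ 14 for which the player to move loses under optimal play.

0, 1, 2, 3, 4, 13, 14

Compute g(0), g(1), … for moves {5, 8}:
g(0) = mex{} = 0
g(1) = mex{} = 0
g(2) = mex{} = 0
g(3) = mex{} = 0
g(4) = mex{} = 0
g(5) = mex{0} = 1
g(6) = mex{0} = 1
g(7) = mex{0} = 1
g(8) = mex{0} = 1
g(9) = mex{0} = 1
g(10) = mex{0,1} = 2
g(11) = mex{0,1} = 2
g(12) = mex{0,1} = 2
g(13) = mex{1} = 0
g(14) = mex{1} = 0
The P-positions (g = 0) in 0..14 are 0, 1, 2, 3, 4, 13, 14.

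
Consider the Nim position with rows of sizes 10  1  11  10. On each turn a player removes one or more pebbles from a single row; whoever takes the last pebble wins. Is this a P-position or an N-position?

N-position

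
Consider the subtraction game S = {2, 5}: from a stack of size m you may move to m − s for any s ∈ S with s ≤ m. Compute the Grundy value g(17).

Build the Grundy sequence with g(k) = mex{g(k−s) : s ∈ {2, 5}, s ≤ k}:
k:     0  1  2  3  4  5  6  7  8  9 10 11 12 13 14 15 16 17
g(k):  0  0  1  1  0  2  1  0  0  1  1  0  2  1  0  0  1  1
So g(17) = 1.

1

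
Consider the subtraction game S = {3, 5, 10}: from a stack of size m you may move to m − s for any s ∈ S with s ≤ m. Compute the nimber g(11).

Grundy values for subtraction set {3, 5, 10}:
g(0) = mex{} = 0
g(1) = mex{} = 0
g(2) = mex{} = 0
g(3) = mex{0} = 1
g(4) = mex{0} = 1
g(5) = mex{0} = 1
g(6) = mex{0,1} = 2
g(7) = mex{0,1} = 2
g(8) = mex{1} = 0
g(9) = mex{1,2} = 0
g(10) = mex{0,1,2} = 3
g(11) = mex{0,2} = 1
So g(11) = 1.

1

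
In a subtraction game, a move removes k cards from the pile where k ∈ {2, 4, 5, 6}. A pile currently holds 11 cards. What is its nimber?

Compute g(0), g(1), … for moves {2, 4, 5, 6}:
g(0) = mex{} = 0
g(1) = mex{} = 0
g(2) = mex{0} = 1
g(3) = mex{0} = 1
g(4) = mex{0,1} = 2
g(5) = mex{0,1} = 2
g(6) = mex{0,1,2} = 3
g(7) = mex{0,1,2} = 3
g(8) = mex{1,2,3} = 0
g(9) = mex{1,2,3} = 0
g(10) = mex{0,2,3} = 1
g(11) = mex{0,2,3} = 1
So g(11) = 1.

1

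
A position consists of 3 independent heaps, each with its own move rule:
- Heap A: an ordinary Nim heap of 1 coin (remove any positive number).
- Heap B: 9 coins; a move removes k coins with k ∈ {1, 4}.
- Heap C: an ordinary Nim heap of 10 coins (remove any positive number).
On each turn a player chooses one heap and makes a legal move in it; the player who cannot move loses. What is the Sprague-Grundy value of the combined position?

9

Heap A is a plain Nim heap of size 1, so its Grundy value is 1.
For heap B, compute g(0), g(1), … with moves {1, 4}:
k:     0  1  2  3  4  5  6  7  8  9
g(k):  0  1  0  1  2  0  1  0  1  2
So g(9) = 2.
Heap C is a plain Nim heap of size 10, so its Grundy value is 10.
By the Sprague-Grundy theorem, the Grundy value of a sum of independent games is the XOR of the component values.
Combined value = 1 XOR 2 XOR 10 = 9.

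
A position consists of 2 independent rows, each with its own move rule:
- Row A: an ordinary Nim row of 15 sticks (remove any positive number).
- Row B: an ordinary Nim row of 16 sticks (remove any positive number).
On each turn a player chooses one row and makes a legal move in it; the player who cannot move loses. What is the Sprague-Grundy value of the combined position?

Row A is a plain Nim row of size 15, so its Grundy value is 15.
Row B is a plain Nim row of size 16, so its Grundy value is 16.
By the Sprague-Grundy theorem, the Grundy value of a sum of independent games is the XOR of the component values.
Combined value = 15 XOR 16 = 31.

31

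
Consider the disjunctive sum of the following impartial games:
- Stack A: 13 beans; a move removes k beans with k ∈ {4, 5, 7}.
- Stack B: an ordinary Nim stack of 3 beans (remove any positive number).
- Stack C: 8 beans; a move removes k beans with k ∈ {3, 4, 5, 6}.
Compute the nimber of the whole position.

1

Build the Grundy sequence for stack A with g(k) = mex{g(k−s) : s ∈ {4, 5, 7}, s ≤ k}:
k:     0  1  2  3  4  5  6  7  8  9 10 11 12 13
g(k):  0  0  0  0  1  1  1  1  2  2  2  0  0  0
So g(13) = 0.
Stack B is a plain Nim stack of size 3, so its Grundy value is 3.
Build the Grundy sequence for stack C with g(k) = mex{g(k−s) : s ∈ {3, 4, 5, 6}, s ≤ k}:
k:     0  1  2  3  4  5  6  7  8
g(k):  0  0  0  1  1  1  2  2  2
So g(8) = 2.
By the Sprague-Grundy theorem, the Grundy value of a sum of independent games is the XOR of the component values.
Combined value = 0 XOR 3 XOR 2 = 1.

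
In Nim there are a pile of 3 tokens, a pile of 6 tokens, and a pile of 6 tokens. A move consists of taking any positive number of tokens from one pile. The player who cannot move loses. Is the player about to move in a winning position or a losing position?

Winning position

Bitwise XOR of the heap sizes:
  011  (3)
  110  (6)
  110  (6)
  ---
  011  (3)
The nim-sum is 3 ≠ 0, so this is an N-position: the player to move can win.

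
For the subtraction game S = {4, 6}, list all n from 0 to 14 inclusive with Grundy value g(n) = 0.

0, 1, 2, 3, 10, 11, 12, 13

Grundy values for subtraction set {4, 6}:
g(0) = mex{} = 0
g(1) = mex{} = 0
g(2) = mex{} = 0
g(3) = mex{} = 0
g(4) = mex{0} = 1
g(5) = mex{0} = 1
g(6) = mex{0} = 1
g(7) = mex{0} = 1
g(8) = mex{0,1} = 2
g(9) = mex{0,1} = 2
g(10) = mex{1} = 0
g(11) = mex{1} = 0
g(12) = mex{1,2} = 0
g(13) = mex{1,2} = 0
g(14) = mex{0,2} = 1
The P-positions (g = 0) in 0..14 are 0, 1, 2, 3, 10, 11, 12, 13.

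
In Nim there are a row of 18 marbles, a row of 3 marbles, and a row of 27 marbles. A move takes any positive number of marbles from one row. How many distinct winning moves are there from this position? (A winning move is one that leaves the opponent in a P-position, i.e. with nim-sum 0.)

Compute the nim-sum pairwise:
18 ⊕ 3 = 17
17 ⊕ 27 = 10
The overall nim-sum is X = 10. A row of size p has a winning move iff p XOR X < p (reduce it to p XOR X).
  18: 18 XOR 10 = 24 ≥ 18 — no move.
  3: 3 XOR 10 = 9 ≥ 3 — no move.
  27: 27 XOR 10 = 17 < 27 — winning move (to 17).
That gives 1 winning move.

1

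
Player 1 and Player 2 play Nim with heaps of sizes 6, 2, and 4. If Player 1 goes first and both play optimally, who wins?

Player 2 wins

Nim-sum: 6 ^ 2 ^ 4 = 0.
The nim-sum is 0, so this is a P-position: the player to move is in a losing position under optimal play; Player 1 is about to move from it and so loses — Player 2 wins.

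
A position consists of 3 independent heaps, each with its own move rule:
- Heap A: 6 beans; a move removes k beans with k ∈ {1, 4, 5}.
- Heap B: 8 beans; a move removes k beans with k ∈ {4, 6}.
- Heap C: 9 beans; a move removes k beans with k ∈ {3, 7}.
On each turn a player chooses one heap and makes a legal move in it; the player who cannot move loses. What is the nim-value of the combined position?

1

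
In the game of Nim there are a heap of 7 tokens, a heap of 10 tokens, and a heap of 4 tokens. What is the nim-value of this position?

9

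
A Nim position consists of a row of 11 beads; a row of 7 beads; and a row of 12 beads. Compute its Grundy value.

Compute the nim-sum pairwise:
11 ⊕ 7 = 12
12 ⊕ 12 = 0

0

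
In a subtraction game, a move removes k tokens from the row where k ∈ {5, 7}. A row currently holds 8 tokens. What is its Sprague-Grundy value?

1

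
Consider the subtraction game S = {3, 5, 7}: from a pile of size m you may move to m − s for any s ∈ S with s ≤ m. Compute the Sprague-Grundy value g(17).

Grundy values for subtraction set {3, 5, 7}:
k:     0  1  2  3  4  5  6  7  8  9 10 11 12 13 14 15 16 17
g(k):  0  0  0  1  1  1  2  2  2  3  0  0  0  1  1  1  2  2
So g(17) = 2.

2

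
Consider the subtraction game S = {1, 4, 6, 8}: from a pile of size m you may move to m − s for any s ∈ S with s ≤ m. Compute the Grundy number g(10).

Grundy values for subtraction set {1, 4, 6, 8}:
k:     0  1  2  3  4  5  6  7  8  9 10
g(k):  0  1  0  1  2  0  1  0  1  2  3
So g(10) = 3.

3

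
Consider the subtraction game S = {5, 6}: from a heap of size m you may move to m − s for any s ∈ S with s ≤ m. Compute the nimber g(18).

Compute g(0), g(1), … for moves {5, 6}:
k:     0  1  2  3  4  5  6  7  8  9 10 11 12 13 14 15 16 17 18
g(k):  0  0  0  0  0  1  1  1  1  1  2  0  0  0  0  0  1  1  1
So g(18) = 1.

1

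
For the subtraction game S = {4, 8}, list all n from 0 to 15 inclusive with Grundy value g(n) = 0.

0, 1, 2, 3, 12, 13, 14, 15

Build the Grundy sequence with g(k) = mex{g(k−s) : s ∈ {4, 8}, s ≤ k}:
k:     0  1  2  3  4  5  6  7  8  9 10 11 12 13 14 15
g(k):  0  0  0  0  1  1  1  1  2  2  2  2  0  0  0  0
The P-positions (g = 0) in 0..15 are 0, 1, 2, 3, 12, 13, 14, 15.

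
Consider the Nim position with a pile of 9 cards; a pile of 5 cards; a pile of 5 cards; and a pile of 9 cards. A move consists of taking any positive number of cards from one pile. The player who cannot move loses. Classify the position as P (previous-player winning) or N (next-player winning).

P-position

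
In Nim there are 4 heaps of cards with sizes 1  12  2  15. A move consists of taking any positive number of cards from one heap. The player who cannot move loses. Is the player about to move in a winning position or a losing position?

Losing position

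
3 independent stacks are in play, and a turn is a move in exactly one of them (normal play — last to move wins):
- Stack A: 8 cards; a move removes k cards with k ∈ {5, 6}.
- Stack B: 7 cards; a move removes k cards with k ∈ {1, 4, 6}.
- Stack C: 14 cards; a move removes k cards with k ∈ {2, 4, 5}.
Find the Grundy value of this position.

1

Grundy values for stack A (subtraction set {5, 6}):
g(0) = mex{} = 0
g(1) = mex{} = 0
g(2) = mex{} = 0
g(3) = mex{} = 0
g(4) = mex{} = 0
g(5) = mex{0} = 1
g(6) = mex{0} = 1
g(7) = mex{0} = 1
g(8) = mex{0} = 1
So g(8) = 1.
For stack B, compute g(0), g(1), … with moves {1, 4, 6}:
k:     0  1  2  3  4  5  6  7
g(k):  0  1  0  1  2  0  1  0
So g(7) = 0.
Grundy values for stack C (subtraction set {2, 4, 5}):
k:     0  1  2  3  4  5  6  7  8  9 10 11 12 13 14
g(k):  0  0  1  1  2  2  3  0  0  1  1  2  2  3  0
So g(14) = 0.
By the Sprague-Grundy theorem, the Grundy value of a sum of independent games is the XOR of the component values.
Combined value = 1 ⊕ 0 ⊕ 0 = 1.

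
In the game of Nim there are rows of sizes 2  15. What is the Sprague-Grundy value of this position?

13

Nim-sum: 2 ⊕ 15 = 13.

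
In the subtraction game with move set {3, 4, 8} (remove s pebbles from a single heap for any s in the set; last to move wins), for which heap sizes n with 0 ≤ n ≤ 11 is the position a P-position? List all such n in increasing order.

0, 1, 2, 7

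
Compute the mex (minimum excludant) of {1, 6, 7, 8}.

0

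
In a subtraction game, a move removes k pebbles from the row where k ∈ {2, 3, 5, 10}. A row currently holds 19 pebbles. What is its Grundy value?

Compute g(0), g(1), … for moves {2, 3, 5, 10}:
k:     0  1  2  3  4  5  6  7  8  9 10 11 12 13 14 15 16 17 18 19
g(k):  0  0  1  1  2  2  3  0  0  1  1  2  2  3  0  0  1  1  2  2
So g(19) = 2.

2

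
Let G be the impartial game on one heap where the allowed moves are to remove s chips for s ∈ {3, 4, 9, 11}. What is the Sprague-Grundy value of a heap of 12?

2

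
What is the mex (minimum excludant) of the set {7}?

0 is not in the set, so the mex is 0.

0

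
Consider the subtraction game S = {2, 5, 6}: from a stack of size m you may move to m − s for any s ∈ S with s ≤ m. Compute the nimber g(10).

Build the Grundy sequence with g(k) = mex{g(k−s) : s ∈ {2, 5, 6}, s ≤ k}:
k:     0  1  2  3  4  5  6  7  8  9 10
g(k):  0  0  1  1  0  2  1  3  0  2  1
So g(10) = 1.

1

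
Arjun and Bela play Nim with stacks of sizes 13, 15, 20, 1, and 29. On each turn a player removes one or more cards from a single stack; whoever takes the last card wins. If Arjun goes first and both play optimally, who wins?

Arjun wins

Write each in binary and XOR column by column:
  01101  (13)
  01111  (15)
  10100  (20)
  00001  (1)
  11101  (29)
  -----
  01010  (10)
The nim-sum is 10 ≠ 0, so this is an N-position: the player to move can win; Arjun has a winning move.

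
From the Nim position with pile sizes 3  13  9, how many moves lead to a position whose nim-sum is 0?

1

In binary:
  0011  (3)
  1101  (13)
  1001  (9)
  ----
  0111  (7)
The overall nim-sum is X = 7. A pile of size p has a winning move iff p XOR X < p (reduce it to p XOR X).
  3: 3 XOR 7 = 4 ≥ 3 — no move.
  13: 13 XOR 7 = 10 < 13 — winning move (to 10).
  9: 9 XOR 7 = 14 ≥ 9 — no move.
That gives 1 winning move.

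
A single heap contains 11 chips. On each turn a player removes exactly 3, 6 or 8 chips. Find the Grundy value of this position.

0

Compute g(0), g(1), … for moves {3, 6, 8}:
k:     0  1  2  3  4  5  6  7  8  9 10 11
g(k):  0  0  0  1  1  1  2  2  2  3  3  0
So g(11) = 0.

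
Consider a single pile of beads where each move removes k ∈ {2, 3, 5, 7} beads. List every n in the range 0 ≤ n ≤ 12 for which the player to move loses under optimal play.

0, 1, 9, 10

Compute g(0), g(1), … for moves {2, 3, 5, 7}:
g(0) = mex{} = 0
g(1) = mex{} = 0
g(2) = mex{0} = 1
g(3) = mex{0} = 1
g(4) = mex{0,1} = 2
g(5) = mex{0,1} = 2
g(6) = mex{0,1,2} = 3
g(7) = mex{0,1,2} = 3
g(8) = mex{0,1,2,3} = 4
g(9) = mex{1,2,3} = 0
g(10) = mex{1,2,3,4} = 0
g(11) = mex{0,2,3,4} = 1
g(12) = mex{0,2,3} = 1
The P-positions (g = 0) in 0..12 are 0, 1, 9, 10.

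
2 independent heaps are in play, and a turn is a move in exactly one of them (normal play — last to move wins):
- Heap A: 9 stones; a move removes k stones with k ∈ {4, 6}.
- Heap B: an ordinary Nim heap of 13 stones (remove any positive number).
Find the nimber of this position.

15

For heap A, compute g(0), g(1), … with moves {4, 6}:
k:     0  1  2  3  4  5  6  7  8  9
g(k):  0  0  0  0  1  1  1  1  2  2
So g(9) = 2.
Heap B is a plain Nim heap of size 13, so its Grundy value is 13.
By the Sprague-Grundy theorem, the Grundy value of a sum of independent games is the XOR of the component values.
Combined value = 2 XOR 13 = 15.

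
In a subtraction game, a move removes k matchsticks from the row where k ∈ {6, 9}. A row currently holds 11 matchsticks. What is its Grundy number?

Compute g(0), g(1), … for moves {6, 9}:
g(0) = mex{} = 0
g(1) = mex{} = 0
g(2) = mex{} = 0
g(3) = mex{} = 0
g(4) = mex{} = 0
g(5) = mex{} = 0
g(6) = mex{0} = 1
g(7) = mex{0} = 1
g(8) = mex{0} = 1
g(9) = mex{0} = 1
g(10) = mex{0} = 1
g(11) = mex{0} = 1
So g(11) = 1.

1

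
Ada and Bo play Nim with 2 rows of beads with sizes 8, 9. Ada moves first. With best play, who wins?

Ada wins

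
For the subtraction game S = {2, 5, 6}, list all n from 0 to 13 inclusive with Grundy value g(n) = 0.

0, 1, 4, 8, 11, 12

Grundy values for subtraction set {2, 5, 6}:
k:     0  1  2  3  4  5  6  7  8  9 10 11 12 13
g(k):  0  0  1  1  0  2  1  3  0  2  1  0  0  1
The P-positions (g = 0) in 0..13 are 0, 1, 4, 8, 11, 12.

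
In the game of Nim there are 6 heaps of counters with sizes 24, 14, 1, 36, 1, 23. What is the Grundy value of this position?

Compute the nim-sum pairwise:
24 ^ 14 = 22
22 ^ 1 = 23
23 ^ 36 = 51
51 ^ 1 = 50
50 ^ 23 = 37

37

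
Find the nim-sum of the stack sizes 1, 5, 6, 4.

6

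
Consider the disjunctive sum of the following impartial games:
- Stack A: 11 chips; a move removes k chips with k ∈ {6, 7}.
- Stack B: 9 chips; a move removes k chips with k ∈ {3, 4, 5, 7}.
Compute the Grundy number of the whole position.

2

Grundy values for stack A (subtraction set {6, 7}):
g(0) = mex{} = 0
g(1) = mex{} = 0
g(2) = mex{} = 0
g(3) = mex{} = 0
g(4) = mex{} = 0
g(5) = mex{} = 0
g(6) = mex{0} = 1
g(7) = mex{0} = 1
g(8) = mex{0} = 1
g(9) = mex{0} = 1
g(10) = mex{0} = 1
g(11) = mex{0} = 1
So g(11) = 1.
Build the Grundy sequence for stack B with g(k) = mex{g(k−s) : s ∈ {3, 4, 5, 7}, s ≤ k}:
k:     0  1  2  3  4  5  6  7  8  9
g(k):  0  0  0  1  1  1  2  2  2  3
So g(9) = 3.
By the Sprague-Grundy theorem, the Grundy value of a sum of independent games is the XOR of the component values.
Combined value = 1 ⊕ 3 = 2.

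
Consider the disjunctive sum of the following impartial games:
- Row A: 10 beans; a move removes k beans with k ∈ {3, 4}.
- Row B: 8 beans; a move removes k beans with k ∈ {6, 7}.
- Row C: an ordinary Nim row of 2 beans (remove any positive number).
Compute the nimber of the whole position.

2

Build the Grundy sequence for row A with g(k) = mex{g(k−s) : s ∈ {3, 4}, s ≤ k}:
k:     0  1  2  3  4  5  6  7  8  9 10
g(k):  0  0  0  1  1  1  2  0  0  0  1
So g(10) = 1.
Grundy values for row B (subtraction set {6, 7}):
k:     0  1  2  3  4  5  6  7  8
g(k):  0  0  0  0  0  0  1  1  1
So g(8) = 1.
Row C is a plain Nim row of size 2, so its Grundy value is 2.
The value of a disjunctive sum is the nim-sum of the parts.
Combined value = 1 XOR 1 XOR 2 = 2.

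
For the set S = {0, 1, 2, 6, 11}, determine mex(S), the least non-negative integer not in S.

The values 0, 1, 2 are all present; 3 is the first non-negative integer missing from the set.

3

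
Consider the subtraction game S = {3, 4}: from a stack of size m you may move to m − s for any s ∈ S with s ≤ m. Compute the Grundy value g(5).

1

Build the Grundy sequence with g(k) = mex{g(k−s) : s ∈ {3, 4}, s ≤ k}:
k:     0  1  2  3  4  5
g(k):  0  0  0  1  1  1
So g(5) = 1.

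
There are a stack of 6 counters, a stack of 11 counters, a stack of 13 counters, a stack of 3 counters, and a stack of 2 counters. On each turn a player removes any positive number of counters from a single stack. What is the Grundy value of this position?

Compute the nim-sum pairwise:
6 ⊕ 11 = 13
13 ⊕ 13 = 0
0 ⊕ 3 = 3
3 ⊕ 2 = 1

1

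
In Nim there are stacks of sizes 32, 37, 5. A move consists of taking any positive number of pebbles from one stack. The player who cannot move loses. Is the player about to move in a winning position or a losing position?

Compute the nim-sum pairwise:
32 ^ 37 = 5
5 ^ 5 = 0
The nim-sum is 0, so this is a P-position: the player to move is in a losing position under optimal play.

Losing position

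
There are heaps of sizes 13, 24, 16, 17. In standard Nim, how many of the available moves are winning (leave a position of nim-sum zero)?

Compute the nim-sum pairwise:
13 XOR 24 = 21
21 XOR 16 = 5
5 XOR 17 = 20
The overall nim-sum is X = 20. A heap of size p has a winning move iff p XOR X < p (reduce it to p XOR X).
  13: 13 XOR 20 = 25 ≥ 13 — no move.
  24: 24 XOR 20 = 12 < 24 — winning move (to 12).
  16: 16 XOR 20 = 4 < 16 — winning move (to 4).
  17: 17 XOR 20 = 5 < 17 — winning move (to 5).
That gives 3 winning moves.

3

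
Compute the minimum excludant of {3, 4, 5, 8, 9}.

0

0 is not in the set, so the mex is 0.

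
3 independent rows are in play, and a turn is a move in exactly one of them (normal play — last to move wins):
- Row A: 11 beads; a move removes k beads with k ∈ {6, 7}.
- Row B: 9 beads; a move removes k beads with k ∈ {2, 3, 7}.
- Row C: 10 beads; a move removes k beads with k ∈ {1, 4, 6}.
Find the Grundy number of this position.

For row A, compute g(0), g(1), … with moves {6, 7}:
k:     0  1  2  3  4  5  6  7  8  9 10 11
g(k):  0  0  0  0  0  0  1  1  1  1  1  1
So g(11) = 1.
For row B, compute g(0), g(1), … with moves {2, 3, 7}:
g(0) = mex{} = 0
g(1) = mex{} = 0
g(2) = mex{0} = 1
g(3) = mex{0} = 1
g(4) = mex{0,1} = 2
g(5) = mex{1} = 0
g(6) = mex{1,2} = 0
g(7) = mex{0,2} = 1
g(8) = mex{0} = 1
g(9) = mex{0,1} = 2
So g(9) = 2.
For row C, compute g(0), g(1), … with moves {1, 4, 6}:
k:     0  1  2  3  4  5  6  7  8  9 10
g(k):  0  1  0  1  2  0  1  0  1  2  0
So g(10) = 0.
By the Sprague-Grundy theorem, the Grundy value of a sum of independent games is the XOR of the component values.
Combined value = 1 XOR 2 XOR 0 = 3.

3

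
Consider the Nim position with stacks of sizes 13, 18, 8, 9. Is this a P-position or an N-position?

N-position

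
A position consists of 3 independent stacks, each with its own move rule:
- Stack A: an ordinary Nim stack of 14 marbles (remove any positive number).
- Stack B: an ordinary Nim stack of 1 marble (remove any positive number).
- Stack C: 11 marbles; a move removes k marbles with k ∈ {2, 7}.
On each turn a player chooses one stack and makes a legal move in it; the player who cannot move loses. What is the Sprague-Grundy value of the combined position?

14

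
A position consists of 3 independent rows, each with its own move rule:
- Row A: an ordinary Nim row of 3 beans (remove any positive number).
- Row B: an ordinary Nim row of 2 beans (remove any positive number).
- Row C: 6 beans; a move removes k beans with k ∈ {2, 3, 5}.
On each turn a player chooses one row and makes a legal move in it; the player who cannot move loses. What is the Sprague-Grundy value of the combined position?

2

Row A is a plain Nim row of size 3, so its Grundy value is 3.
Row B is a plain Nim row of size 2, so its Grundy value is 2.
Grundy values for row C (subtraction set {2, 3, 5}):
g(0) = mex{} = 0
g(1) = mex{} = 0
g(2) = mex{0} = 1
g(3) = mex{0} = 1
g(4) = mex{0,1} = 2
g(5) = mex{0,1} = 2
g(6) = mex{0,1,2} = 3
So g(6) = 3.
The value of a disjunctive sum is the nim-sum of the parts.
Combined value = 3 ⊕ 2 ⊕ 3 = 2.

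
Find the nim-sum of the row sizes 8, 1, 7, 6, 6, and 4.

Compute the nim-sum pairwise:
8 ^ 1 = 9
9 ^ 7 = 14
14 ^ 6 = 8
8 ^ 6 = 14
14 ^ 4 = 10

10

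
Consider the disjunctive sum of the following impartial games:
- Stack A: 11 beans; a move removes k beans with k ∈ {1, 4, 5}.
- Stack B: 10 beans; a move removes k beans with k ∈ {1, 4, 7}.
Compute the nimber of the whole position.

1

For stack A, compute g(0), g(1), … with moves {1, 4, 5}:
k:     0  1  2  3  4  5  6  7  8  9 10 11
g(k):  0  1  0  1  2  3  2  3  0  1  0  1
So g(11) = 1.
Grundy values for stack B (subtraction set {1, 4, 7}):
g(0) = mex{} = 0
g(1) = mex{0} = 1
g(2) = mex{1} = 0
g(3) = mex{0} = 1
g(4) = mex{0,1} = 2
g(5) = mex{1,2} = 0
g(6) = mex{0} = 1
g(7) = mex{0,1} = 2
g(8) = mex{1,2} = 0
g(9) = mex{0} = 1
g(10) = mex{1} = 0
So g(10) = 0.
By the Sprague-Grundy theorem, the Grundy value of a sum of independent games is the XOR of the component values.
Combined value = 1 XOR 0 = 1.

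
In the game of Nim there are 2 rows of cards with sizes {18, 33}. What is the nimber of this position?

51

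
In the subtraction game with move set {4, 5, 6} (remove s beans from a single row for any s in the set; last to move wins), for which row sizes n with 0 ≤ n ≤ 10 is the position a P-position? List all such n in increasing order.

0, 1, 2, 3, 10

Compute g(0), g(1), … for moves {4, 5, 6}:
g(0) = mex{} = 0
g(1) = mex{} = 0
g(2) = mex{} = 0
g(3) = mex{} = 0
g(4) = mex{0} = 1
g(5) = mex{0} = 1
g(6) = mex{0} = 1
g(7) = mex{0} = 1
g(8) = mex{0,1} = 2
g(9) = mex{0,1} = 2
g(10) = mex{1} = 0
The P-positions (g = 0) in 0..10 are 0, 1, 2, 3, 10.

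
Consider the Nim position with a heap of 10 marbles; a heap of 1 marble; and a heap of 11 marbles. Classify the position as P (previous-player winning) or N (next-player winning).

Write each in binary and XOR column by column:
  1010  (10)
  0001  (1)
  1011  (11)
  ----
  0000  (0)
The nim-sum is 0, so this is a P-position: the player to move is in a losing position under optimal play.

P-position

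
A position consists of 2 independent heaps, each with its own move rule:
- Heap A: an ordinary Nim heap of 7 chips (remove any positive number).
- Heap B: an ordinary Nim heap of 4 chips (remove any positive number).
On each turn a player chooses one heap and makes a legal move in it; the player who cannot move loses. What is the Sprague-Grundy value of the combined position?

Heap A is a plain Nim heap of size 7, so its Grundy value is 7.
Heap B is a plain Nim heap of size 4, so its Grundy value is 4.
The value of a disjunctive sum is the nim-sum of the parts.
Combined value = 7 XOR 4 = 3.

3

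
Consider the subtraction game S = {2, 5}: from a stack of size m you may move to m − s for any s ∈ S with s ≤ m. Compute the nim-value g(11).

0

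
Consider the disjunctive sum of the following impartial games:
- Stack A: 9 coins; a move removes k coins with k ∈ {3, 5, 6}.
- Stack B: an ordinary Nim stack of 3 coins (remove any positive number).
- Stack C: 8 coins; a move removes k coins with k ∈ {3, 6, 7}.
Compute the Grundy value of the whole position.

Build the Grundy sequence for stack A with g(k) = mex{g(k−s) : s ∈ {3, 5, 6}, s ≤ k}:
k:     0  1  2  3  4  5  6  7  8  9
g(k):  0  0  0  1  1  1  2  2  2  0
So g(9) = 0.
Stack B is a plain Nim stack of size 3, so its Grundy value is 3.
Build the Grundy sequence for stack C with g(k) = mex{g(k−s) : s ∈ {3, 6, 7}, s ≤ k}:
k:     0  1  2  3  4  5  6  7  8
g(k):  0  0  0  1  1  1  2  2  2
So g(8) = 2.
By the Sprague-Grundy theorem, the Grundy value of a sum of independent games is the XOR of the component values.
Combined value = 0 ⊕ 3 ⊕ 2 = 1.

1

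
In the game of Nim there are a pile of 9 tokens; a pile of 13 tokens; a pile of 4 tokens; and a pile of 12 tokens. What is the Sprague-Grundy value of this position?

Bitwise XOR of the heap sizes:
  1001  (9)
  1101  (13)
  0100  (4)
  1100  (12)
  ----
  1100  (12)

12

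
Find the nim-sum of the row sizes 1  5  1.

5

Compute the nim-sum pairwise:
1 XOR 5 = 4
4 XOR 1 = 5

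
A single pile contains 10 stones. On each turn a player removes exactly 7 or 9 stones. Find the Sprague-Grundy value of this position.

1

Compute g(0), g(1), … for moves {7, 9}:
g(0) = mex{} = 0
g(1) = mex{} = 0
g(2) = mex{} = 0
g(3) = mex{} = 0
g(4) = mex{} = 0
g(5) = mex{} = 0
g(6) = mex{} = 0
g(7) = mex{0} = 1
g(8) = mex{0} = 1
g(9) = mex{0} = 1
g(10) = mex{0} = 1
So g(10) = 1.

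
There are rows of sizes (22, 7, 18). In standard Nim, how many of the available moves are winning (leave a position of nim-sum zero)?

3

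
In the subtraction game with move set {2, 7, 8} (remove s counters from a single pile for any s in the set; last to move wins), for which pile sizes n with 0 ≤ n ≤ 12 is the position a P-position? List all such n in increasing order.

Compute g(0), g(1), … for moves {2, 7, 8}:
k:     0  1  2  3  4  5  6  7  8  9 10 11 12
g(k):  0  0  1  1  0  0  1  1  2  2  0  3  1
The P-positions (g = 0) in 0..12 are 0, 1, 4, 5, 10.

0, 1, 4, 5, 10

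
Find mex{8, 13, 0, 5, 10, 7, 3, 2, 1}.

4

The values 0, 1, 2, 3 are all present; 4 is the first non-negative integer missing from the set.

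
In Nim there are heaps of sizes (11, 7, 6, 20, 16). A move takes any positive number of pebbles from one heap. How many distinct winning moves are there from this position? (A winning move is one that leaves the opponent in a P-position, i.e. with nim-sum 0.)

1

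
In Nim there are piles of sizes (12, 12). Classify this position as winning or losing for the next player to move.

Losing position

Compute the nim-sum pairwise:
12 ⊕ 12 = 0
The nim-sum is 0, so this is a P-position: the player to move is in a losing position under optimal play.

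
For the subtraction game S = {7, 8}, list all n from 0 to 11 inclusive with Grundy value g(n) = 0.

0, 1, 2, 3, 4, 5, 6

Compute g(0), g(1), … for moves {7, 8}:
g(0) = mex{} = 0
g(1) = mex{} = 0
g(2) = mex{} = 0
g(3) = mex{} = 0
g(4) = mex{} = 0
g(5) = mex{} = 0
g(6) = mex{} = 0
g(7) = mex{0} = 1
g(8) = mex{0} = 1
g(9) = mex{0} = 1
g(10) = mex{0} = 1
g(11) = mex{0} = 1
The P-positions (g = 0) in 0..11 are 0, 1, 2, 3, 4, 5, 6.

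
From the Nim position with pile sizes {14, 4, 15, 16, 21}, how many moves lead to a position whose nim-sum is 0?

0

Bitwise XOR of the heap sizes:
  01110  (14)
  00100  (4)
  01111  (15)
  10000  (16)
  10101  (21)
  -----
  00000  (0)
The nim-sum is already 0, so every move leaves a nonzero nim-sum — there are no winning moves.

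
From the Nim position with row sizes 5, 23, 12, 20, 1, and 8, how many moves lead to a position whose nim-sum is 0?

1

Nim-sum: 5 ^ 23 ^ 12 ^ 20 ^ 1 ^ 8 = 3.
The overall nim-sum is X = 3. A row of size p has a winning move iff p XOR X < p (reduce it to p XOR X).
  5: 5 XOR 3 = 6 ≥ 5 — no move.
  23: 23 XOR 3 = 20 < 23 — winning move (to 20).
  12: 12 XOR 3 = 15 ≥ 12 — no move.
  20: 20 XOR 3 = 23 ≥ 20 — no move.
  1: 1 XOR 3 = 2 ≥ 1 — no move.
  8: 8 XOR 3 = 11 ≥ 8 — no move.
That gives 1 winning move.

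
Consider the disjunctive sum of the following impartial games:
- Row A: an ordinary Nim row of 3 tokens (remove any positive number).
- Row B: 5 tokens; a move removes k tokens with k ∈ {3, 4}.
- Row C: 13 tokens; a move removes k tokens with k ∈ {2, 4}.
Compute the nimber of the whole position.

2

Row A is a plain Nim row of size 3, so its Grundy value is 3.
Grundy values for row B (subtraction set {3, 4}):
g(0) = mex{} = 0
g(1) = mex{} = 0
g(2) = mex{} = 0
g(3) = mex{0} = 1
g(4) = mex{0} = 1
g(5) = mex{0} = 1
So g(5) = 1.
Build the Grundy sequence for row C with g(k) = mex{g(k−s) : s ∈ {2, 4}, s ≤ k}:
k:     0  1  2  3  4  5  6  7  8  9 10 11 12 13
g(k):  0  0  1  1  2  2  0  0  1  1  2  2  0  0
So g(13) = 0.
By the Sprague-Grundy theorem, the Grundy value of a sum of independent games is the XOR of the component values.
Combined value = 3 XOR 1 XOR 0 = 2.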